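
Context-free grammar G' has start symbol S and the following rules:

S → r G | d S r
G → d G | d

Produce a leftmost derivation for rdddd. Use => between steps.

S => rG   [S → r G]
rG => rdG   [G → d G]
rdG => rddG   [G → d G]
rddG => rdddG   [G → d G]
rdddG => rdddd   [G → d]

S=>rG=>rdG=>rddG=>rdddG=>rdddd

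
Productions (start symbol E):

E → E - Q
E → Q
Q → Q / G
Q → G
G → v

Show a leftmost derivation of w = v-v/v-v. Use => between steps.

E=>E-Q=>E-Q-Q=>Q-Q-Q=>G-Q-Q=>v-Q-Q=>v-Q/G-Q=>v-G/G-Q=>v-v/G-Q=>v-v/v-Q=>v-v/v-G=>v-v/v-v

E => E-Q   [E → E - Q]
E-Q => E-Q-Q   [E → E - Q]
E-Q-Q => Q-Q-Q   [E → Q]
Q-Q-Q => G-Q-Q   [Q → G]
G-Q-Q => v-Q-Q   [G → v]
v-Q-Q => v-Q/G-Q   [Q → Q / G]
v-Q/G-Q => v-G/G-Q   [Q → G]
v-G/G-Q => v-v/G-Q   [G → v]
v-v/G-Q => v-v/v-Q   [G → v]
v-v/v-Q => v-v/v-G   [Q → G]
v-v/v-G => v-v/v-v   [G → v]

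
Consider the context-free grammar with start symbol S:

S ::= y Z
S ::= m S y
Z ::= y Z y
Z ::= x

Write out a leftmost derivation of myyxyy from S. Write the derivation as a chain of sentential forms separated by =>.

S => mSy   [S ::= m S y]
mSy => myZy   [S ::= y Z]
myZy => myyZyy   [Z ::= y Z y]
myyZyy => myyxyy   [Z ::= x]

S => mSy => myZy => myyZyy => myyxyy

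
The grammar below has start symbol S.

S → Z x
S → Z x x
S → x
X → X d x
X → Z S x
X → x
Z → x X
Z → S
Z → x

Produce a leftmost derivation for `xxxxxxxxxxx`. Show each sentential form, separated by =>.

S => Zx   [S → Z x]
Zx => Sx   [Z → S]
Sx => Zxxx   [S → Z x x]
Zxxx => Sxxx   [Z → S]
Sxxx => Zxxxxx   [S → Z x x]
Zxxxxx => xXxxxxx   [Z → x X]
xXxxxxx => xZSxxxxxx   [X → Z S x]
xZSxxxxxx => xxSxxxxxx   [Z → x]
xxSxxxxxx => xxZxxxxxxxx   [S → Z x x]
xxZxxxxxxxx => xxxxxxxxxxx   [Z → x]

S => Zx => Sx => Zxxx => Sxxx => Zxxxxx => xXxxxxx => xZSxxxxxx => xxSxxxxxx => xxZxxxxxxxx => xxxxxxxxxxx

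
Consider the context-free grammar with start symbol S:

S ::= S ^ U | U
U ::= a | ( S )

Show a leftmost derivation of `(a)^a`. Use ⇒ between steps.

S ⇒ S^U ⇒ U^U ⇒ (S)^U ⇒ (U)^U ⇒ (a)^U ⇒ (a)^a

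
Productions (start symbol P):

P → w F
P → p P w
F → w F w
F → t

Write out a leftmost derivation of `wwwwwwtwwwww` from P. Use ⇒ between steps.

P ⇒ wF ⇒ wwFw ⇒ wwwFww ⇒ wwwwFwww ⇒ wwwwwFwwww ⇒ wwwwwwFwwwww ⇒ wwwwwwtwwwww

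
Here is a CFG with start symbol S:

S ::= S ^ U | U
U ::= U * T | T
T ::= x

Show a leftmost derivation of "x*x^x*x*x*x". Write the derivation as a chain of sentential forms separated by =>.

S => S^U => U^U => U*T^U => T*T^U => x*T^U => x*x^U => x*x^U*T => x*x^U*T*T => x*x^U*T*T*T => x*x^T*T*T*T => x*x^x*T*T*T => x*x^x*x*T*T => x*x^x*x*x*T => x*x^x*x*x*x

S => S^U   [S ::= S ^ U]
S^U => U^U   [S ::= U]
U^U => U*T^U   [U ::= U * T]
U*T^U => T*T^U   [U ::= T]
T*T^U => x*T^U   [T ::= x]
x*T^U => x*x^U   [T ::= x]
x*x^U => x*x^U*T   [U ::= U * T]
x*x^U*T => x*x^U*T*T   [U ::= U * T]
x*x^U*T*T => x*x^U*T*T*T   [U ::= U * T]
x*x^U*T*T*T => x*x^T*T*T*T   [U ::= T]
x*x^T*T*T*T => x*x^x*T*T*T   [T ::= x]
x*x^x*T*T*T => x*x^x*x*T*T   [T ::= x]
x*x^x*x*T*T => x*x^x*x*x*T   [T ::= x]
x*x^x*x*x*T => x*x^x*x*x*x   [T ::= x]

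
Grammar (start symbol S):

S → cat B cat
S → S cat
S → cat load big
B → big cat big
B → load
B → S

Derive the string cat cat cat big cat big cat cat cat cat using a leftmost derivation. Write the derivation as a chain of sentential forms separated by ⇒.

S ⇒ S cat ⇒ cat B cat cat ⇒ cat S cat cat ⇒ cat cat B cat cat cat ⇒ cat cat S cat cat cat ⇒ cat cat cat B cat cat cat cat ⇒ cat cat cat big cat big cat cat cat cat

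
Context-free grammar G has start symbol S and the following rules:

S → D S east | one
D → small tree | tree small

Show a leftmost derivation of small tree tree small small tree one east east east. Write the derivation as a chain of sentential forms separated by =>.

S => D S east => small tree S east => small tree D S east east => small tree tree small S east east => small tree tree small D S east east east => small tree tree small small tree S east east east => small tree tree small small tree one east east east

S => D S east   [S → D S east]
D S east => small tree S east   [D → small tree]
small tree S east => small tree D S east east   [S → D S east]
small tree D S east east => small tree tree small S east east   [D → tree small]
small tree tree small S east east => small tree tree small D S east east east   [S → D S east]
small tree tree small D S east east east => small tree tree small small tree S east east east   [D → small tree]
small tree tree small small tree S east east east => small tree tree small small tree one east east east   [S → one]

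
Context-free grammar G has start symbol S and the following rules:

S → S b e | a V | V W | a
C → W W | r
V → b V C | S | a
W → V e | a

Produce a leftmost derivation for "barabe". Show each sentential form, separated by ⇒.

S ⇒ Sbe   [S → S b e]
Sbe ⇒ VWbe   [S → V W]
VWbe ⇒ bVCWbe   [V → b V C]
bVCWbe ⇒ baCWbe   [V → a]
baCWbe ⇒ barWbe   [C → r]
barWbe ⇒ barabe   [W → a]

S⇒Sbe⇒VWbe⇒bVCWbe⇒baCWbe⇒barWbe⇒barabe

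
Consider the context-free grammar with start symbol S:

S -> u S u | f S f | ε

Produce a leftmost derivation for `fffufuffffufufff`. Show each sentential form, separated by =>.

S => fSf => ffSff => fffSfff => fffuSufff => fffufSfufff => fffufuSufufff => fffufufSfufufff => fffufuffSffufufff => fffufuffffufufff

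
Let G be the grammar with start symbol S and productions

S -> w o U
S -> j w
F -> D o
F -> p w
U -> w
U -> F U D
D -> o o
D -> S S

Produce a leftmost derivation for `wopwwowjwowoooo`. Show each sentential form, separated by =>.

S => woU   [S -> w o U]
woU => woFUD   [U -> F U D]
woFUD => wopwUD   [F -> p w]
wopwUD => wopwFUDD   [U -> F U D]
wopwFUDD => wopwDoUDD   [F -> D o]
wopwDoUDD => wopwSSoUDD   [D -> S S]
wopwSSoUDD => wopwwoUSoUDD   [S -> w o U]
wopwwoUSoUDD => wopwwowSoUDD   [U -> w]
wopwwowSoUDD => wopwwowjwoUDD   [S -> j w]
wopwwowjwoUDD => wopwwowjwowDD   [U -> w]
wopwwowjwowDD => wopwwowjwowooD   [D -> o o]
wopwwowjwowooD => wopwwowjwowoooo   [D -> o o]

S=>woU=>woFUD=>wopwUD=>wopwFUDD=>wopwDoUDD=>wopwSSoUDD=>wopwwoUSoUDD=>wopwwowSoUDD=>wopwwowjwoUDD=>wopwwowjwowDD=>wopwwowjwowooD=>wopwwowjwowoooo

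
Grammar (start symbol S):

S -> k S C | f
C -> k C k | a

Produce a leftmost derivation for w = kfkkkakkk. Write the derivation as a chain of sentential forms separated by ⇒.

S ⇒ kSC ⇒ kfC ⇒ kfkCk ⇒ kfkkCkk ⇒ kfkkkCkkk ⇒ kfkkkakkk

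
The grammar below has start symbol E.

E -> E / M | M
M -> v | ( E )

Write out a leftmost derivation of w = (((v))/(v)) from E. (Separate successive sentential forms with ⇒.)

E ⇒ M ⇒ (E) ⇒ (E/M) ⇒ (M/M) ⇒ ((E)/M) ⇒ ((M)/M) ⇒ (((E))/M) ⇒ (((M))/M) ⇒ (((v))/M) ⇒ (((v))/(E)) ⇒ (((v))/(M)) ⇒ (((v))/(v))

E ⇒ M   [E -> M]
M ⇒ (E)   [M -> ( E )]
(E) ⇒ (E/M)   [E -> E / M]
(E/M) ⇒ (M/M)   [E -> M]
(M/M) ⇒ ((E)/M)   [M -> ( E )]
((E)/M) ⇒ ((M)/M)   [E -> M]
((M)/M) ⇒ (((E))/M)   [M -> ( E )]
(((E))/M) ⇒ (((M))/M)   [E -> M]
(((M))/M) ⇒ (((v))/M)   [M -> v]
(((v))/M) ⇒ (((v))/(E))   [M -> ( E )]
(((v))/(E)) ⇒ (((v))/(M))   [E -> M]
(((v))/(M)) ⇒ (((v))/(v))   [M -> v]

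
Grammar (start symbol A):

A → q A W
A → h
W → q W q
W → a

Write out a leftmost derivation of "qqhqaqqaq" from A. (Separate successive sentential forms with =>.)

A => qAW => qqAWW => qqhWW => qqhqWqW => qqhqaqW => qqhqaqqWq => qqhqaqqaq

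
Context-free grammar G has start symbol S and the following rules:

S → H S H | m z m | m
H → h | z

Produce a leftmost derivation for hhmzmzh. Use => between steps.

S => HSH => hSH => hHSHH => hhSHH => hhmzmHH => hhmzmzH => hhmzmzh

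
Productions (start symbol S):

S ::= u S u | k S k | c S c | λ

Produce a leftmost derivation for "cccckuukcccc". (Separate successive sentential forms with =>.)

S=>cSc=>ccScc=>cccSccc=>ccccScccc=>cccckSkcccc=>cccckuSukcccc=>cccckuukcccc

S => cSc   [S ::= c S c]
cSc => ccScc   [S ::= c S c]
ccScc => cccSccc   [S ::= c S c]
cccSccc => ccccScccc   [S ::= c S c]
ccccScccc => cccckSkcccc   [S ::= k S k]
cccckSkcccc => cccckuSukcccc   [S ::= u S u]
cccckuSukcccc => cccckuukcccc   [S ::= λ]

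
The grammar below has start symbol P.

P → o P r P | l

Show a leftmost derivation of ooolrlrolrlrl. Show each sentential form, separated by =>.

P=>oPrP=>ooPrPrP=>oooPrPrPrP=>ooolrPrPrP=>ooolrlrPrP=>ooolrlroPrPrP=>ooolrlrolrPrP=>ooolrlrolrlrP=>ooolrlrolrlrl

P => oPrP   [P → o P r P]
oPrP => ooPrPrP   [P → o P r P]
ooPrPrP => oooPrPrPrP   [P → o P r P]
oooPrPrPrP => ooolrPrPrP   [P → l]
ooolrPrPrP => ooolrlrPrP   [P → l]
ooolrlrPrP => ooolrlroPrPrP   [P → o P r P]
ooolrlroPrPrP => ooolrlrolrPrP   [P → l]
ooolrlrolrPrP => ooolrlrolrlrP   [P → l]
ooolrlrolrlrP => ooolrlrolrlrl   [P → l]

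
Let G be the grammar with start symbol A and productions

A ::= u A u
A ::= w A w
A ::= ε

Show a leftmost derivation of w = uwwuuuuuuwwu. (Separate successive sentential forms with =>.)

A=>uAu=>uwAwu=>uwwAwwu=>uwwuAuwwu=>uwwuuAuuwwu=>uwwuuuAuuuwwu=>uwwuuuuuuwwu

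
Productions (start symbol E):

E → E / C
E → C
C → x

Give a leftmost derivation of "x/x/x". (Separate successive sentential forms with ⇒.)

E⇒E/C⇒E/C/C⇒C/C/C⇒x/C/C⇒x/x/C⇒x/x/x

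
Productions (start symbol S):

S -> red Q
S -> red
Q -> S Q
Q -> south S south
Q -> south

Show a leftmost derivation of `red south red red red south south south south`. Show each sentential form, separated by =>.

S => red Q => red south S south => red south red Q south => red south red S Q south => red south red red Q Q south => red south red red S Q Q south => red south red red red Q Q Q south => red south red red red south Q Q south => red south red red red south south Q south => red south red red red south south south south

S => red Q   [S -> red Q]
red Q => red south S south   [Q -> south S south]
red south S south => red south red Q south   [S -> red Q]
red south red Q south => red south red S Q south   [Q -> S Q]
red south red S Q south => red south red red Q Q south   [S -> red Q]
red south red red Q Q south => red south red red S Q Q south   [Q -> S Q]
red south red red S Q Q south => red south red red red Q Q Q south   [S -> red Q]
red south red red red Q Q Q south => red south red red red south Q Q south   [Q -> south]
red south red red red south Q Q south => red south red red red south south Q south   [Q -> south]
red south red red red south south Q south => red south red red red south south south south   [Q -> south]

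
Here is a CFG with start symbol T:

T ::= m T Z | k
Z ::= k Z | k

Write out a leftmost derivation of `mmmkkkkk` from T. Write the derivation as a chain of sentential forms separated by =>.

T => mTZ => mmTZZ => mmmTZZZ => mmmkZZZ => mmmkkZZ => mmmkkkZ => mmmkkkkZ => mmmkkkkk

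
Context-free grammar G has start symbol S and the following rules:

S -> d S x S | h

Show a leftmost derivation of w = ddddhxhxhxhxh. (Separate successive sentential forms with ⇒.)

S ⇒ dSxS ⇒ ddSxSxS ⇒ dddSxSxSxS ⇒ ddddSxSxSxSxS ⇒ ddddhxSxSxSxS ⇒ ddddhxhxSxSxS ⇒ ddddhxhxhxSxS ⇒ ddddhxhxhxhxS ⇒ ddddhxhxhxhxh

S ⇒ dSxS   [S -> d S x S]
dSxS ⇒ ddSxSxS   [S -> d S x S]
ddSxSxS ⇒ dddSxSxSxS   [S -> d S x S]
dddSxSxSxS ⇒ ddddSxSxSxSxS   [S -> d S x S]
ddddSxSxSxSxS ⇒ ddddhxSxSxSxS   [S -> h]
ddddhxSxSxSxS ⇒ ddddhxhxSxSxS   [S -> h]
ddddhxhxSxSxS ⇒ ddddhxhxhxSxS   [S -> h]
ddddhxhxhxSxS ⇒ ddddhxhxhxhxS   [S -> h]
ddddhxhxhxhxS ⇒ ddddhxhxhxhxh   [S -> h]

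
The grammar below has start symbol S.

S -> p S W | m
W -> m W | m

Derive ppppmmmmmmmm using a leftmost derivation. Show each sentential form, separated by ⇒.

S⇒pSW⇒ppSWW⇒pppSWWW⇒ppppSWWWW⇒ppppmWWWW⇒ppppmmWWWW⇒ppppmmmWWW⇒ppppmmmmWWW⇒ppppmmmmmWW⇒ppppmmmmmmW⇒ppppmmmmmmmW⇒ppppmmmmmmmm

S ⇒ pSW   [S -> p S W]
pSW ⇒ ppSWW   [S -> p S W]
ppSWW ⇒ pppSWWW   [S -> p S W]
pppSWWW ⇒ ppppSWWWW   [S -> p S W]
ppppSWWWW ⇒ ppppmWWWW   [S -> m]
ppppmWWWW ⇒ ppppmmWWWW   [W -> m W]
ppppmmWWWW ⇒ ppppmmmWWW   [W -> m]
ppppmmmWWW ⇒ ppppmmmmWWW   [W -> m W]
ppppmmmmWWW ⇒ ppppmmmmmWW   [W -> m]
ppppmmmmmWW ⇒ ppppmmmmmmW   [W -> m]
ppppmmmmmmW ⇒ ppppmmmmmmmW   [W -> m W]
ppppmmmmmmmW ⇒ ppppmmmmmmmm   [W -> m]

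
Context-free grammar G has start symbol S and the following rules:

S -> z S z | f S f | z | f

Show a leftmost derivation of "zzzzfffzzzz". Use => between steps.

S=>zSz=>zzSzz=>zzzSzzz=>zzzzSzzzz=>zzzzfSfzzzz=>zzzzfffzzzz

S => zSz   [S -> z S z]
zSz => zzSzz   [S -> z S z]
zzSzz => zzzSzzz   [S -> z S z]
zzzSzzz => zzzzSzzzz   [S -> z S z]
zzzzSzzzz => zzzzfSfzzzz   [S -> f S f]
zzzzfSfzzzz => zzzzfffzzzz   [S -> f]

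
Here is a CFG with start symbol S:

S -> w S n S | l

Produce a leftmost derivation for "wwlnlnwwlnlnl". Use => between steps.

S => wSnS => wwSnSnS => wwlnSnS => wwlnlnS => wwlnlnwSnS => wwlnlnwwSnSnS => wwlnlnwwlnSnS => wwlnlnwwlnlnS => wwlnlnwwlnlnl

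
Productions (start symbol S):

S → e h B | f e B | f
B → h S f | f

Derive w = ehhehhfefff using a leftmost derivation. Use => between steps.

S => ehB => ehhSf => ehhehBf => ehhehhSff => ehhehhfeBff => ehhehhfefff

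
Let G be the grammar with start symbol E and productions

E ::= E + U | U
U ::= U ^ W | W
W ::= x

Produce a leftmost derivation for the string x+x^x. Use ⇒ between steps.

E ⇒ E+U ⇒ U+U ⇒ W+U ⇒ x+U ⇒ x+U^W ⇒ x+W^W ⇒ x+x^W ⇒ x+x^x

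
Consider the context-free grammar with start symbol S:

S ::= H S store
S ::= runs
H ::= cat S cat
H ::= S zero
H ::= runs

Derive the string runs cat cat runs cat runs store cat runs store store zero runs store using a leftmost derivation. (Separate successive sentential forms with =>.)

S => H S store => S zero S store => H S store zero S store => runs S store zero S store => runs H S store store zero S store => runs cat S cat S store store zero S store => runs cat H S store cat S store store zero S store => runs cat cat S cat S store cat S store store zero S store => runs cat cat runs cat S store cat S store store zero S store => runs cat cat runs cat runs store cat S store store zero S store => runs cat cat runs cat runs store cat runs store store zero S store => runs cat cat runs cat runs store cat runs store store zero runs store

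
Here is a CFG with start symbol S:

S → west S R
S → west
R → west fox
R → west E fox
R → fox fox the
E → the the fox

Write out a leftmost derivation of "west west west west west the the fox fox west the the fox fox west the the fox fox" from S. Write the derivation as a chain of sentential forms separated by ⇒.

S ⇒ west S R ⇒ west west S R R ⇒ west west west S R R R ⇒ west west west west R R R ⇒ west west west west west E fox R R ⇒ west west west west west the the fox fox R R ⇒ west west west west west the the fox fox west E fox R ⇒ west west west west west the the fox fox west the the fox fox R ⇒ west west west west west the the fox fox west the the fox fox west E fox ⇒ west west west west west the the fox fox west the the fox fox west the the fox fox

S ⇒ west S R   [S → west S R]
west S R ⇒ west west S R R   [S → west S R]
west west S R R ⇒ west west west S R R R   [S → west S R]
west west west S R R R ⇒ west west west west R R R   [S → west]
west west west west R R R ⇒ west west west west west E fox R R   [R → west E fox]
west west west west west E fox R R ⇒ west west west west west the the fox fox R R   [E → the the fox]
west west west west west the the fox fox R R ⇒ west west west west west the the fox fox west E fox R   [R → west E fox]
west west west west west the the fox fox west E fox R ⇒ west west west west west the the fox fox west the the fox fox R   [E → the the fox]
west west west west west the the fox fox west the the fox fox R ⇒ west west west west west the the fox fox west the the fox fox west E fox   [R → west E fox]
west west west west west the the fox fox west the the fox fox west E fox ⇒ west west west west west the the fox fox west the the fox fox west the the fox fox   [E → the the fox]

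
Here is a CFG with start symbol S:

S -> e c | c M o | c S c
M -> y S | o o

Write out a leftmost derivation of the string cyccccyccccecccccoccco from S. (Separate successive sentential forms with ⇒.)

S⇒cMo⇒cySo⇒cycSco⇒cyccScco⇒cycccSccco⇒cyccccMoccco⇒cyccccySoccco⇒cyccccycScoccco⇒cyccccyccSccoccco⇒cyccccycccScccoccco⇒cyccccyccccSccccoccco⇒cyccccyccccecccccoccco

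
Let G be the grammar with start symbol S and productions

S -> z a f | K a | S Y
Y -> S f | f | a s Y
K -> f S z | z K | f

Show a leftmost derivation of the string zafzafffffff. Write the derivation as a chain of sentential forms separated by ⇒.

S ⇒ SY   [S -> S Y]
SY ⇒ SYY   [S -> S Y]
SYY ⇒ SYYY   [S -> S Y]
SYYY ⇒ SYYYY   [S -> S Y]
SYYYY ⇒ SYYYYY   [S -> S Y]
SYYYYY ⇒ zafYYYYY   [S -> z a f]
zafYYYYY ⇒ zafSfYYYY   [Y -> S f]
zafSfYYYY ⇒ zafSYfYYYY   [S -> S Y]
zafSYfYYYY ⇒ zafzafYfYYYY   [S -> z a f]
zafzafYfYYYY ⇒ zafzafffYYYY   [Y -> f]
zafzafffYYYY ⇒ zafzaffffYYY   [Y -> f]
zafzaffffYYY ⇒ zafzafffffYY   [Y -> f]
zafzafffffYY ⇒ zafzaffffffY   [Y -> f]
zafzaffffffY ⇒ zafzafffffff   [Y -> f]

S ⇒ SY ⇒ SYY ⇒ SYYY ⇒ SYYYY ⇒ SYYYYY ⇒ zafYYYYY ⇒ zafSfYYYY ⇒ zafSYfYYYY ⇒ zafzafYfYYYY ⇒ zafzafffYYYY ⇒ zafzaffffYYY ⇒ zafzafffffYY ⇒ zafzaffffffY ⇒ zafzafffffff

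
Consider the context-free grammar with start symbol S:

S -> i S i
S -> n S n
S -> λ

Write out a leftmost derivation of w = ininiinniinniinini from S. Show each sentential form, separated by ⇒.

S ⇒ iSi ⇒ inSni ⇒ iniSini ⇒ ininSnini ⇒ ininiSinini ⇒ ininiiSiinini ⇒ ininiinSniinini ⇒ ininiinnSnniinini ⇒ ininiinniSinniinini ⇒ ininiinniinniinini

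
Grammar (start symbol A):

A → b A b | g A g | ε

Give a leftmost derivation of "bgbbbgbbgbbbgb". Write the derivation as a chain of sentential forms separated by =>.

A => bAb => bgAgb => bgbAbgb => bgbbAbbgb => bgbbbAbbbgb => bgbbbgAgbbbgb => bgbbbgbAbgbbbgb => bgbbbgbbgbbbgb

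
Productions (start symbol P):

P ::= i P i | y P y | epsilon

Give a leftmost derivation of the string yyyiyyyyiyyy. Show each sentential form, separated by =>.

P => yPy => yyPyy => yyyPyyy => yyyiPiyyy => yyyiyPyiyyy => yyyiyyPyyiyyy => yyyiyyyyiyyy

P => yPy   [P ::= y P y]
yPy => yyPyy   [P ::= y P y]
yyPyy => yyyPyyy   [P ::= y P y]
yyyPyyy => yyyiPiyyy   [P ::= i P i]
yyyiPiyyy => yyyiyPyiyyy   [P ::= y P y]
yyyiyPyiyyy => yyyiyyPyyiyyy   [P ::= y P y]
yyyiyyPyyiyyy => yyyiyyyyiyyy   [P ::= epsilon]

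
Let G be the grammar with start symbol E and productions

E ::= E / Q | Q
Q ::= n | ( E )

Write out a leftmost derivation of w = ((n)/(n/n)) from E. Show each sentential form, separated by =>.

E=>Q=>(E)=>(E/Q)=>(Q/Q)=>((E)/Q)=>((Q)/Q)=>((n)/Q)=>((n)/(E))=>((n)/(E/Q))=>((n)/(Q/Q))=>((n)/(n/Q))=>((n)/(n/n))

E => Q   [E ::= Q]
Q => (E)   [Q ::= ( E )]
(E) => (E/Q)   [E ::= E / Q]
(E/Q) => (Q/Q)   [E ::= Q]
(Q/Q) => ((E)/Q)   [Q ::= ( E )]
((E)/Q) => ((Q)/Q)   [E ::= Q]
((Q)/Q) => ((n)/Q)   [Q ::= n]
((n)/Q) => ((n)/(E))   [Q ::= ( E )]
((n)/(E)) => ((n)/(E/Q))   [E ::= E / Q]
((n)/(E/Q)) => ((n)/(Q/Q))   [E ::= Q]
((n)/(Q/Q)) => ((n)/(n/Q))   [Q ::= n]
((n)/(n/Q)) => ((n)/(n/n))   [Q ::= n]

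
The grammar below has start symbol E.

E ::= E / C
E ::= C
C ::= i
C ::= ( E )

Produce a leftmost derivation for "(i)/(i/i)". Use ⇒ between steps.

E⇒E/C⇒C/C⇒(E)/C⇒(C)/C⇒(i)/C⇒(i)/(E)⇒(i)/(E/C)⇒(i)/(C/C)⇒(i)/(i/C)⇒(i)/(i/i)

E ⇒ E/C   [E ::= E / C]
E/C ⇒ C/C   [E ::= C]
C/C ⇒ (E)/C   [C ::= ( E )]
(E)/C ⇒ (C)/C   [E ::= C]
(C)/C ⇒ (i)/C   [C ::= i]
(i)/C ⇒ (i)/(E)   [C ::= ( E )]
(i)/(E) ⇒ (i)/(E/C)   [E ::= E / C]
(i)/(E/C) ⇒ (i)/(C/C)   [E ::= C]
(i)/(C/C) ⇒ (i)/(i/C)   [C ::= i]
(i)/(i/C) ⇒ (i)/(i/i)   [C ::= i]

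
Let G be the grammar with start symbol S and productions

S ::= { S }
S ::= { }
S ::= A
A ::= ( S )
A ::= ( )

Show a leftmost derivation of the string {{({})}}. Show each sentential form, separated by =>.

S=>{S}=>{{S}}=>{{A}}=>{{(S)}}=>{{({})}}

S => {S}   [S ::= { S }]
{S} => {{S}}   [S ::= { S }]
{{S}} => {{A}}   [S ::= A]
{{A}} => {{(S)}}   [A ::= ( S )]
{{(S)}} => {{({})}}   [S ::= { }]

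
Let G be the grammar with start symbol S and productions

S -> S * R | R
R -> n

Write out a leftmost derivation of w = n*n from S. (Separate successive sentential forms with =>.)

S=>S*R=>R*R=>n*R=>n*n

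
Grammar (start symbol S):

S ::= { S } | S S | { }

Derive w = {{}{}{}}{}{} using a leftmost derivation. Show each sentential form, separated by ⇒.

S ⇒ SS ⇒ SSS ⇒ {S}SS ⇒ {SS}SS ⇒ {SSS}SS ⇒ {{}SS}SS ⇒ {{}{}S}SS ⇒ {{}{}{}}SS ⇒ {{}{}{}}{}S ⇒ {{}{}{}}{}{}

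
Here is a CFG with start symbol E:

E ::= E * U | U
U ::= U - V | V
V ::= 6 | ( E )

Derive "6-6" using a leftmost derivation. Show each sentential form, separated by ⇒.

E⇒U⇒U-V⇒V-V⇒6-V⇒6-6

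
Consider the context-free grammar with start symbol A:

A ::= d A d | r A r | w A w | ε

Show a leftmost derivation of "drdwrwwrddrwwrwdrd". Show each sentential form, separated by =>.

A => dAd   [A ::= d A d]
dAd => drArd   [A ::= r A r]
drArd => drdAdrd   [A ::= d A d]
drdAdrd => drdwAwdrd   [A ::= w A w]
drdwAwdrd => drdwrArwdrd   [A ::= r A r]
drdwrArwdrd => drdwrwAwrwdrd   [A ::= w A w]
drdwrwAwrwdrd => drdwrwwAwwrwdrd   [A ::= w A w]
drdwrwwAwwrwdrd => drdwrwwrArwwrwdrd   [A ::= r A r]
drdwrwwrArwwrwdrd => drdwrwwrdAdrwwrwdrd   [A ::= d A d]
drdwrwwrdAdrwwrwdrd => drdwrwwrddrwwrwdrd   [A ::= ε]

A=>dAd=>drArd=>drdAdrd=>drdwAwdrd=>drdwrArwdrd=>drdwrwAwrwdrd=>drdwrwwAwwrwdrd=>drdwrwwrArwwrwdrd=>drdwrwwrdAdrwwrwdrd=>drdwrwwrddrwwrwdrd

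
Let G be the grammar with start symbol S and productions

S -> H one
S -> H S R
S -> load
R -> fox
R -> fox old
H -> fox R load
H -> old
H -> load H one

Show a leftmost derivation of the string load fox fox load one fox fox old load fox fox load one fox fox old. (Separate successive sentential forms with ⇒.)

S ⇒ H S R   [S -> H S R]
H S R ⇒ load H one S R   [H -> load H one]
load H one S R ⇒ load fox R load one S R   [H -> fox R load]
load fox R load one S R ⇒ load fox fox load one S R   [R -> fox]
load fox fox load one S R ⇒ load fox fox load one H S R R   [S -> H S R]
load fox fox load one H S R R ⇒ load fox fox load one fox R load S R R   [H -> fox R load]
load fox fox load one fox R load S R R ⇒ load fox fox load one fox fox old load S R R   [R -> fox old]
load fox fox load one fox fox old load S R R ⇒ load fox fox load one fox fox old load H one R R   [S -> H one]
load fox fox load one fox fox old load H one R R ⇒ load fox fox load one fox fox old load fox R load one R R   [H -> fox R load]
load fox fox load one fox fox old load fox R load one R R ⇒ load fox fox load one fox fox old load fox fox load one R R   [R -> fox]
load fox fox load one fox fox old load fox fox load one R R ⇒ load fox fox load one fox fox old load fox fox load one fox R   [R -> fox]
load fox fox load one fox fox old load fox fox load one fox R ⇒ load fox fox load one fox fox old load fox fox load one fox fox old   [R -> fox old]

S ⇒ H S R ⇒ load H one S R ⇒ load fox R load one S R ⇒ load fox fox load one S R ⇒ load fox fox load one H S R R ⇒ load fox fox load one fox R load S R R ⇒ load fox fox load one fox fox old load S R R ⇒ load fox fox load one fox fox old load H one R R ⇒ load fox fox load one fox fox old load fox R load one R R ⇒ load fox fox load one fox fox old load fox fox load one R R ⇒ load fox fox load one fox fox old load fox fox load one fox R ⇒ load fox fox load one fox fox old load fox fox load one fox fox old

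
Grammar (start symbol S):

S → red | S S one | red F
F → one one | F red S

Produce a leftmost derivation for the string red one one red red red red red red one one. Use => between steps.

S => red F   [S → red F]
red F => red F red S   [F → F red S]
red F red S => red F red S red S   [F → F red S]
red F red S red S => red F red S red S red S   [F → F red S]
red F red S red S red S => red one one red S red S red S   [F → one one]
red one one red S red S red S => red one one red red red S red S   [S → red]
red one one red red red S red S => red one one red red red red red S   [S → red]
red one one red red red red red S => red one one red red red red red red F   [S → red F]
red one one red red red red red red F => red one one red red red red red red one one   [F → one one]

S => red F => red F red S => red F red S red S => red F red S red S red S => red one one red S red S red S => red one one red red red S red S => red one one red red red red red S => red one one red red red red red red F => red one one red red red red red red one one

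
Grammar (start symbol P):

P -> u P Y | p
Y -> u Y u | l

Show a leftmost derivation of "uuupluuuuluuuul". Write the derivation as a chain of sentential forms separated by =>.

P=>uPY=>uuPYY=>uuuPYYY=>uuupYYY=>uuuplYY=>uuupluYuY=>uuupluuYuuY=>uuupluuuYuuuY=>uuupluuuuYuuuuY=>uuupluuuuluuuuY=>uuupluuuuluuuul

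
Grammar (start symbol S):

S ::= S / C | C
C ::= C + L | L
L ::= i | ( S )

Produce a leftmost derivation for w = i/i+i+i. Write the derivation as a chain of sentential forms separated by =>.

S => S/C => C/C => L/C => i/C => i/C+L => i/C+L+L => i/L+L+L => i/i+L+L => i/i+i+L => i/i+i+i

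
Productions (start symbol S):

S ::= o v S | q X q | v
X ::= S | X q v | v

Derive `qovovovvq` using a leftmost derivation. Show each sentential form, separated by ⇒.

S ⇒ qXq   [S ::= q X q]
qXq ⇒ qSq   [X ::= S]
qSq ⇒ qovSq   [S ::= o v S]
qovSq ⇒ qovovSq   [S ::= o v S]
qovovSq ⇒ qovovovSq   [S ::= o v S]
qovovovSq ⇒ qovovovvq   [S ::= v]

S⇒qXq⇒qSq⇒qovSq⇒qovovSq⇒qovovovSq⇒qovovovvq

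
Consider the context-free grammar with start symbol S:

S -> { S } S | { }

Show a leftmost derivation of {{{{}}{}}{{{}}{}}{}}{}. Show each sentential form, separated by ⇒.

S ⇒ {S}S   [S -> { S } S]
{S}S ⇒ {{S}S}S   [S -> { S } S]
{{S}S}S ⇒ {{{S}S}S}S   [S -> { S } S]
{{{S}S}S}S ⇒ {{{{}}S}S}S   [S -> { }]
{{{{}}S}S}S ⇒ {{{{}}{}}S}S   [S -> { }]
{{{{}}{}}S}S ⇒ {{{{}}{}}{S}S}S   [S -> { S } S]
{{{{}}{}}{S}S}S ⇒ {{{{}}{}}{{S}S}S}S   [S -> { S } S]
{{{{}}{}}{{S}S}S}S ⇒ {{{{}}{}}{{{}}S}S}S   [S -> { }]
{{{{}}{}}{{{}}S}S}S ⇒ {{{{}}{}}{{{}}{}}S}S   [S -> { }]
{{{{}}{}}{{{}}{}}S}S ⇒ {{{{}}{}}{{{}}{}}{}}S   [S -> { }]
{{{{}}{}}{{{}}{}}{}}S ⇒ {{{{}}{}}{{{}}{}}{}}{}   [S -> { }]

S⇒{S}S⇒{{S}S}S⇒{{{S}S}S}S⇒{{{{}}S}S}S⇒{{{{}}{}}S}S⇒{{{{}}{}}{S}S}S⇒{{{{}}{}}{{S}S}S}S⇒{{{{}}{}}{{{}}S}S}S⇒{{{{}}{}}{{{}}{}}S}S⇒{{{{}}{}}{{{}}{}}{}}S⇒{{{{}}{}}{{{}}{}}{}}{}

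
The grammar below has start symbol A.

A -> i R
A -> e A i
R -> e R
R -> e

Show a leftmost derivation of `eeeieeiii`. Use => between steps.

A => eAi => eeAii => eeeAiii => eeeiRiii => eeeieRiii => eeeieeiii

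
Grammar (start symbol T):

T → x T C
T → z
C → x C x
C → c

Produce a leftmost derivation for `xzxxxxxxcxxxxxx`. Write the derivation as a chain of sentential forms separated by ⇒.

T ⇒ xTC   [T → x T C]
xTC ⇒ xzC   [T → z]
xzC ⇒ xzxCx   [C → x C x]
xzxCx ⇒ xzxxCxx   [C → x C x]
xzxxCxx ⇒ xzxxxCxxx   [C → x C x]
xzxxxCxxx ⇒ xzxxxxCxxxx   [C → x C x]
xzxxxxCxxxx ⇒ xzxxxxxCxxxxx   [C → x C x]
xzxxxxxCxxxxx ⇒ xzxxxxxxCxxxxxx   [C → x C x]
xzxxxxxxCxxxxxx ⇒ xzxxxxxxcxxxxxx   [C → c]

T ⇒ xTC ⇒ xzC ⇒ xzxCx ⇒ xzxxCxx ⇒ xzxxxCxxx ⇒ xzxxxxCxxxx ⇒ xzxxxxxCxxxxx ⇒ xzxxxxxxCxxxxxx ⇒ xzxxxxxxcxxxxxx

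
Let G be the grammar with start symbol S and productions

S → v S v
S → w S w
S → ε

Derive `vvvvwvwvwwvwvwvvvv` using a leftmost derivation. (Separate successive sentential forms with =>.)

S => vSv   [S → v S v]
vSv => vvSvv   [S → v S v]
vvSvv => vvvSvvv   [S → v S v]
vvvSvvv => vvvvSvvvv   [S → v S v]
vvvvSvvvv => vvvvwSwvvvv   [S → w S w]
vvvvwSwvvvv => vvvvwvSvwvvvv   [S → v S v]
vvvvwvSvwvvvv => vvvvwvwSwvwvvvv   [S → w S w]
vvvvwvwSwvwvvvv => vvvvwvwvSvwvwvvvv   [S → v S v]
vvvvwvwvSvwvwvvvv => vvvvwvwvwSwvwvwvvvv   [S → w S w]
vvvvwvwvwSwvwvwvvvv => vvvvwvwvwwvwvwvvvv   [S → ε]

S=>vSv=>vvSvv=>vvvSvvv=>vvvvSvvvv=>vvvvwSwvvvv=>vvvvwvSvwvvvv=>vvvvwvwSwvwvvvv=>vvvvwvwvSvwvwvvvv=>vvvvwvwvwSwvwvwvvvv=>vvvvwvwvwwvwvwvvvv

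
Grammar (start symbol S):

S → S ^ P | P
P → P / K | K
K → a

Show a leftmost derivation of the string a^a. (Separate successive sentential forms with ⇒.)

S ⇒ S^P   [S → S ^ P]
S^P ⇒ P^P   [S → P]
P^P ⇒ K^P   [P → K]
K^P ⇒ a^P   [K → a]
a^P ⇒ a^K   [P → K]
a^K ⇒ a^a   [K → a]

S ⇒ S^P ⇒ P^P ⇒ K^P ⇒ a^P ⇒ a^K ⇒ a^a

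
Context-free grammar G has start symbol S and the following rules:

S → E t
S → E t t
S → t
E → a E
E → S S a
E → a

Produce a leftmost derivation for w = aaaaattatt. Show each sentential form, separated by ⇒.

S ⇒ Ett   [S → E t t]
Ett ⇒ SSatt   [E → S S a]
SSatt ⇒ EtSatt   [S → E t]
EtSatt ⇒ aEtSatt   [E → a E]
aEtSatt ⇒ aaEtSatt   [E → a E]
aaEtSatt ⇒ aaaEtSatt   [E → a E]
aaaEtSatt ⇒ aaaaEtSatt   [E → a E]
aaaaEtSatt ⇒ aaaaatSatt   [E → a]
aaaaatSatt ⇒ aaaaattatt   [S → t]

S⇒Ett⇒SSatt⇒EtSatt⇒aEtSatt⇒aaEtSatt⇒aaaEtSatt⇒aaaaEtSatt⇒aaaaatSatt⇒aaaaattatt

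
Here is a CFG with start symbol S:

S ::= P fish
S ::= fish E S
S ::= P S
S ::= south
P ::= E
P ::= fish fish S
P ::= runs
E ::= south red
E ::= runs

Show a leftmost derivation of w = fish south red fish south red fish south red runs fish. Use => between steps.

S => fish E S => fish south red S => fish south red fish E S => fish south red fish south red S => fish south red fish south red fish E S => fish south red fish south red fish south red S => fish south red fish south red fish south red P fish => fish south red fish south red fish south red runs fish

S => fish E S   [S ::= fish E S]
fish E S => fish south red S   [E ::= south red]
fish south red S => fish south red fish E S   [S ::= fish E S]
fish south red fish E S => fish south red fish south red S   [E ::= south red]
fish south red fish south red S => fish south red fish south red fish E S   [S ::= fish E S]
fish south red fish south red fish E S => fish south red fish south red fish south red S   [E ::= south red]
fish south red fish south red fish south red S => fish south red fish south red fish south red P fish   [S ::= P fish]
fish south red fish south red fish south red P fish => fish south red fish south red fish south red runs fish   [P ::= runs]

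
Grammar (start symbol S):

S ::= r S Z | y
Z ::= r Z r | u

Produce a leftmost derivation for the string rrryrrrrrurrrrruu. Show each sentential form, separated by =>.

S => rSZ => rrSZZ => rrrSZZZ => rrryZZZ => rrryrZrZZ => rrryrrZrrZZ => rrryrrrZrrrZZ => rrryrrrrZrrrrZZ => rrryrrrrrZrrrrrZZ => rrryrrrrrurrrrrZZ => rrryrrrrrurrrrruZ => rrryrrrrrurrrrruu

S => rSZ   [S ::= r S Z]
rSZ => rrSZZ   [S ::= r S Z]
rrSZZ => rrrSZZZ   [S ::= r S Z]
rrrSZZZ => rrryZZZ   [S ::= y]
rrryZZZ => rrryrZrZZ   [Z ::= r Z r]
rrryrZrZZ => rrryrrZrrZZ   [Z ::= r Z r]
rrryrrZrrZZ => rrryrrrZrrrZZ   [Z ::= r Z r]
rrryrrrZrrrZZ => rrryrrrrZrrrrZZ   [Z ::= r Z r]
rrryrrrrZrrrrZZ => rrryrrrrrZrrrrrZZ   [Z ::= r Z r]
rrryrrrrrZrrrrrZZ => rrryrrrrrurrrrrZZ   [Z ::= u]
rrryrrrrrurrrrrZZ => rrryrrrrrurrrrruZ   [Z ::= u]
rrryrrrrrurrrrruZ => rrryrrrrrurrrrruu   [Z ::= u]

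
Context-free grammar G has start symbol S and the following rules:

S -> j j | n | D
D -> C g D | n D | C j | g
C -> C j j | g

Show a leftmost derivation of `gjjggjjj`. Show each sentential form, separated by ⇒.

S ⇒ D   [S -> D]
D ⇒ CgD   [D -> C g D]
CgD ⇒ CjjgD   [C -> C j j]
CjjgD ⇒ gjjgD   [C -> g]
gjjgD ⇒ gjjgCj   [D -> C j]
gjjgCj ⇒ gjjgCjjj   [C -> C j j]
gjjgCjjj ⇒ gjjggjjj   [C -> g]

S⇒D⇒CgD⇒CjjgD⇒gjjgD⇒gjjgCj⇒gjjgCjjj⇒gjjggjjj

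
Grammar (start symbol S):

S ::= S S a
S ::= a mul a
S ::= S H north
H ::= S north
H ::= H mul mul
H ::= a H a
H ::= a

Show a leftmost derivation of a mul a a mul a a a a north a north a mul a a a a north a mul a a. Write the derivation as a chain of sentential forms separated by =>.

S => S S a   [S ::= S S a]
S S a => S H north S a   [S ::= S H north]
S H north S a => S S a H north S a   [S ::= S S a]
S S a H north S a => a mul a S a H north S a   [S ::= a mul a]
a mul a S a H north S a => a mul a S S a a H north S a   [S ::= S S a]
a mul a S S a a H north S a => a mul a S H north S a a H north S a   [S ::= S H north]
a mul a S H north S a a H north S a => a mul a S H north H north S a a H north S a   [S ::= S H north]
a mul a S H north H north S a a H north S a => a mul a a mul a H north H north S a a H north S a   [S ::= a mul a]
a mul a a mul a H north H north S a a H north S a => a mul a a mul a a H a north H north S a a H north S a   [H ::= a H a]
a mul a a mul a a H a north H north S a a H north S a => a mul a a mul a a a a north H north S a a H north S a   [H ::= a]
a mul a a mul a a a a north H north S a a H north S a => a mul a a mul a a a a north a north S a a H north S a   [H ::= a]
a mul a a mul a a a a north a north S a a H north S a => a mul a a mul a a a a north a north a mul a a a H north S a   [S ::= a mul a]
a mul a a mul a a a a north a north a mul a a a H north S a => a mul a a mul a a a a north a north a mul a a a a north S a   [H ::= a]
a mul a a mul a a a a north a north a mul a a a a north S a => a mul a a mul a a a a north a north a mul a a a a north a mul a a   [S ::= a mul a]

S => S S a => S H north S a => S S a H north S a => a mul a S a H north S a => a mul a S S a a H north S a => a mul a S H north S a a H north S a => a mul a S H north H north S a a H north S a => a mul a a mul a H north H north S a a H north S a => a mul a a mul a a H a north H north S a a H north S a => a mul a a mul a a a a north H north S a a H north S a => a mul a a mul a a a a north a north S a a H north S a => a mul a a mul a a a a north a north a mul a a a H north S a => a mul a a mul a a a a north a north a mul a a a a north S a => a mul a a mul a a a a north a north a mul a a a a north a mul a a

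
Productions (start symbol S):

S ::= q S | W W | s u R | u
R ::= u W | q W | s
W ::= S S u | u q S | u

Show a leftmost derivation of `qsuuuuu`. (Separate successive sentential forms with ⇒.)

S⇒qS⇒qsuR⇒qsuuW⇒qsuuSSu⇒qsuuuSu⇒qsuuuuu

S ⇒ qS   [S ::= q S]
qS ⇒ qsuR   [S ::= s u R]
qsuR ⇒ qsuuW   [R ::= u W]
qsuuW ⇒ qsuuSSu   [W ::= S S u]
qsuuSSu ⇒ qsuuuSu   [S ::= u]
qsuuuSu ⇒ qsuuuuu   [S ::= u]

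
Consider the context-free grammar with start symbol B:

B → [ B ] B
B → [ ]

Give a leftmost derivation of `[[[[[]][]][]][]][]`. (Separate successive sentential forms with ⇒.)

B ⇒ [B]B ⇒ [[B]B]B ⇒ [[[B]B]B]B ⇒ [[[[B]B]B]B]B ⇒ [[[[[]]B]B]B]B ⇒ [[[[[]][]]B]B]B ⇒ [[[[[]][]][]]B]B ⇒ [[[[[]][]][]][]]B ⇒ [[[[[]][]][]][]][]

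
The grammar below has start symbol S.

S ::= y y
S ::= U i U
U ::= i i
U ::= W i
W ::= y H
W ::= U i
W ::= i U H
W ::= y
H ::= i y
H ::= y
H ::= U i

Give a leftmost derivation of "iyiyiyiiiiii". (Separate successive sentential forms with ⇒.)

S ⇒ UiU ⇒ WiiU ⇒ UiiiU ⇒ WiiiiU ⇒ iUHiiiiU ⇒ iWiHiiiiU ⇒ iyHiHiiiiU ⇒ iyiyiHiiiiU ⇒ iyiyiyiiiiU ⇒ iyiyiyiiiiii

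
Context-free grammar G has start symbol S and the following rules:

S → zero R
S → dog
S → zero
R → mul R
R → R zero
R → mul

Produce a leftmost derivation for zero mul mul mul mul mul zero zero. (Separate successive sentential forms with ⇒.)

S ⇒ zero R   [S → zero R]
zero R ⇒ zero R zero   [R → R zero]
zero R zero ⇒ zero R zero zero   [R → R zero]
zero R zero zero ⇒ zero mul R zero zero   [R → mul R]
zero mul R zero zero ⇒ zero mul mul R zero zero   [R → mul R]
zero mul mul R zero zero ⇒ zero mul mul mul R zero zero   [R → mul R]
zero mul mul mul R zero zero ⇒ zero mul mul mul mul R zero zero   [R → mul R]
zero mul mul mul mul R zero zero ⇒ zero mul mul mul mul mul zero zero   [R → mul]

S ⇒ zero R ⇒ zero R zero ⇒ zero R zero zero ⇒ zero mul R zero zero ⇒ zero mul mul R zero zero ⇒ zero mul mul mul R zero zero ⇒ zero mul mul mul mul R zero zero ⇒ zero mul mul mul mul mul zero zero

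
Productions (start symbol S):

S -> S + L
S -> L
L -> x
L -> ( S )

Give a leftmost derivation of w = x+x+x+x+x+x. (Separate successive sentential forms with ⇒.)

S ⇒ S+L   [S -> S + L]
S+L ⇒ S+L+L   [S -> S + L]
S+L+L ⇒ S+L+L+L   [S -> S + L]
S+L+L+L ⇒ S+L+L+L+L   [S -> S + L]
S+L+L+L+L ⇒ S+L+L+L+L+L   [S -> S + L]
S+L+L+L+L+L ⇒ L+L+L+L+L+L   [S -> L]
L+L+L+L+L+L ⇒ x+L+L+L+L+L   [L -> x]
x+L+L+L+L+L ⇒ x+x+L+L+L+L   [L -> x]
x+x+L+L+L+L ⇒ x+x+x+L+L+L   [L -> x]
x+x+x+L+L+L ⇒ x+x+x+x+L+L   [L -> x]
x+x+x+x+L+L ⇒ x+x+x+x+x+L   [L -> x]
x+x+x+x+x+L ⇒ x+x+x+x+x+x   [L -> x]

S⇒S+L⇒S+L+L⇒S+L+L+L⇒S+L+L+L+L⇒S+L+L+L+L+L⇒L+L+L+L+L+L⇒x+L+L+L+L+L⇒x+x+L+L+L+L⇒x+x+x+L+L+L⇒x+x+x+x+L+L⇒x+x+x+x+x+L⇒x+x+x+x+x+x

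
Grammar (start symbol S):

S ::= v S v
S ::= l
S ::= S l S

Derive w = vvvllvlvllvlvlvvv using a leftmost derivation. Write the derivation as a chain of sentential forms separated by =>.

S=>vSv=>vvSvv=>vvSlSvv=>vvvSvlSvv=>vvvSlSvlSvv=>vvvSlSlSvlSvv=>vvvllSlSvlSvv=>vvvllvSvlSvlSvv=>vvvllvlvlSvlSvv=>vvvllvlvllvlSvv=>vvvllvlvllvlvSvvv=>vvvllvlvllvlvlvvv

S => vSv   [S ::= v S v]
vSv => vvSvv   [S ::= v S v]
vvSvv => vvSlSvv   [S ::= S l S]
vvSlSvv => vvvSvlSvv   [S ::= v S v]
vvvSvlSvv => vvvSlSvlSvv   [S ::= S l S]
vvvSlSvlSvv => vvvSlSlSvlSvv   [S ::= S l S]
vvvSlSlSvlSvv => vvvllSlSvlSvv   [S ::= l]
vvvllSlSvlSvv => vvvllvSvlSvlSvv   [S ::= v S v]
vvvllvSvlSvlSvv => vvvllvlvlSvlSvv   [S ::= l]
vvvllvlvlSvlSvv => vvvllvlvllvlSvv   [S ::= l]
vvvllvlvllvlSvv => vvvllvlvllvlvSvvv   [S ::= v S v]
vvvllvlvllvlvSvvv => vvvllvlvllvlvlvvv   [S ::= l]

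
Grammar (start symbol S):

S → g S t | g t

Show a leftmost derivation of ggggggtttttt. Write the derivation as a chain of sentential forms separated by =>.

S=>gSt=>ggStt=>gggSttt=>ggggStttt=>gggggSttttt=>ggggggtttttt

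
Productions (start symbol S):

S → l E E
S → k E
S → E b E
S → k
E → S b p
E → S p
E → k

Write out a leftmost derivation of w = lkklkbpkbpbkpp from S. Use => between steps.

S => lEE   [S → l E E]
lEE => lkE   [E → k]
lkE => lkSp   [E → S p]
lkSp => lkkEp   [S → k E]
lkkEp => lkkSpp   [E → S p]
lkkSpp => lkkEbEpp   [S → E b E]
lkkEbEpp => lkkSbpbEpp   [E → S b p]
lkkSbpbEpp => lkklEEbpbEpp   [S → l E E]
lkklEEbpbEpp => lkklSbpEbpbEpp   [E → S b p]
lkklSbpEbpbEpp => lkklkbpEbpbEpp   [S → k]
lkklkbpEbpbEpp => lkklkbpkbpbEpp   [E → k]
lkklkbpkbpbEpp => lkklkbpkbpbkpp   [E → k]

S => lEE => lkE => lkSp => lkkEp => lkkSpp => lkkEbEpp => lkkSbpbEpp => lkklEEbpbEpp => lkklSbpEbpbEpp => lkklkbpEbpbEpp => lkklkbpkbpbEpp => lkklkbpkbpbkpp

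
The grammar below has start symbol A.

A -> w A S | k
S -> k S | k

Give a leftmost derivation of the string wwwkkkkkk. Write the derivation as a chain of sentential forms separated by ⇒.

A⇒wAS⇒wwASS⇒wwwASSS⇒wwwkSSS⇒wwwkkSSS⇒wwwkkkSSS⇒wwwkkkkSS⇒wwwkkkkkS⇒wwwkkkkkk

A ⇒ wAS   [A -> w A S]
wAS ⇒ wwASS   [A -> w A S]
wwASS ⇒ wwwASSS   [A -> w A S]
wwwASSS ⇒ wwwkSSS   [A -> k]
wwwkSSS ⇒ wwwkkSSS   [S -> k S]
wwwkkSSS ⇒ wwwkkkSSS   [S -> k S]
wwwkkkSSS ⇒ wwwkkkkSS   [S -> k]
wwwkkkkSS ⇒ wwwkkkkkS   [S -> k]
wwwkkkkkS ⇒ wwwkkkkkk   [S -> k]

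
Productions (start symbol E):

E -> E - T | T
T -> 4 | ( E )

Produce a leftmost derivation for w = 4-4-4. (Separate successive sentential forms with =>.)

E => E-T => E-T-T => T-T-T => 4-T-T => 4-4-T => 4-4-4

E => E-T   [E -> E - T]
E-T => E-T-T   [E -> E - T]
E-T-T => T-T-T   [E -> T]
T-T-T => 4-T-T   [T -> 4]
4-T-T => 4-4-T   [T -> 4]
4-4-T => 4-4-4   [T -> 4]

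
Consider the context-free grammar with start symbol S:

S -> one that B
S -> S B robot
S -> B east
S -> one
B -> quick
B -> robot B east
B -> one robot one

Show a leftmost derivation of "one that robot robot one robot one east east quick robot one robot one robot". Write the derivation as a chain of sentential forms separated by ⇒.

S ⇒ S B robot ⇒ S B robot B robot ⇒ one that B B robot B robot ⇒ one that robot B east B robot B robot ⇒ one that robot robot B east east B robot B robot ⇒ one that robot robot one robot one east east B robot B robot ⇒ one that robot robot one robot one east east quick robot B robot ⇒ one that robot robot one robot one east east quick robot one robot one robot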